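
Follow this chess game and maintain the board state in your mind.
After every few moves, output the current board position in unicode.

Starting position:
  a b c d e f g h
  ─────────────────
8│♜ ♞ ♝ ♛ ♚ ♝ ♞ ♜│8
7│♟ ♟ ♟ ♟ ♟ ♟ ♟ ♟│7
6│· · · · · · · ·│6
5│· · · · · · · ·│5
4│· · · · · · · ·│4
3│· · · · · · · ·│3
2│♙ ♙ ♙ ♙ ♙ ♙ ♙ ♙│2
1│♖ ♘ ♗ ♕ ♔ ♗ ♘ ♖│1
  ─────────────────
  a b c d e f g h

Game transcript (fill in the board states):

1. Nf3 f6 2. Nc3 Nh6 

  a b c d e f g h
  ─────────────────
8│♜ ♞ ♝ ♛ ♚ ♝ · ♜│8
7│♟ ♟ ♟ ♟ ♟ · ♟ ♟│7
6│· · · · · ♟ · ♞│6
5│· · · · · · · ·│5
4│· · · · · · · ·│4
3│· · ♘ · · ♘ · ·│3
2│♙ ♙ ♙ ♙ ♙ ♙ ♙ ♙│2
1│♖ · ♗ ♕ ♔ ♗ · ♖│1
  ─────────────────
  a b c d e f g h

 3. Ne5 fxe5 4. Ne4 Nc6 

  a b c d e f g h
  ─────────────────
8│♜ · ♝ ♛ ♚ ♝ · ♜│8
7│♟ ♟ ♟ ♟ ♟ · ♟ ♟│7
6│· · ♞ · · · · ♞│6
5│· · · · ♟ · · ·│5
4│· · · · ♘ · · ·│4
3│· · · · · · · ·│3
2│♙ ♙ ♙ ♙ ♙ ♙ ♙ ♙│2
1│♖ · ♗ ♕ ♔ ♗ · ♖│1
  ─────────────────
  a b c d e f g h

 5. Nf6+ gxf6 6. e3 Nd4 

  a b c d e f g h
  ─────────────────
8│♜ · ♝ ♛ ♚ ♝ · ♜│8
7│♟ ♟ ♟ ♟ ♟ · · ♟│7
6│· · · · · ♟ · ♞│6
5│· · · · ♟ · · ·│5
4│· · · ♞ · · · ·│4
3│· · · · ♙ · · ·│3
2│♙ ♙ ♙ ♙ · ♙ ♙ ♙│2
1│♖ · ♗ ♕ ♔ ♗ · ♖│1
  ─────────────────
  a b c d e f g h

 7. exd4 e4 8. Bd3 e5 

  a b c d e f g h
  ─────────────────
8│♜ · ♝ ♛ ♚ ♝ · ♜│8
7│♟ ♟ ♟ ♟ · · · ♟│7
6│· · · · · ♟ · ♞│6
5│· · · · ♟ · · ·│5
4│· · · ♙ ♟ · · ·│4
3│· · · ♗ · · · ·│3
2│♙ ♙ ♙ ♙ · ♙ ♙ ♙│2
1│♖ · ♗ ♕ ♔ · · ♖│1
  ─────────────────
  a b c d e f g h

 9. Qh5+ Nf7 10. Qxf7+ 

  a b c d e f g h
  ─────────────────
8│♜ · ♝ ♛ ♚ ♝ · ♜│8
7│♟ ♟ ♟ ♟ · ♕ · ♟│7
6│· · · · · ♟ · ·│6
5│· · · · ♟ · · ·│5
4│· · · ♙ ♟ · · ·│4
3│· · · ♗ · · · ·│3
2│♙ ♙ ♙ ♙ · ♙ ♙ ♙│2
1│♖ · ♗ · ♔ · · ♖│1
  ─────────────────
  a b c d e f g h


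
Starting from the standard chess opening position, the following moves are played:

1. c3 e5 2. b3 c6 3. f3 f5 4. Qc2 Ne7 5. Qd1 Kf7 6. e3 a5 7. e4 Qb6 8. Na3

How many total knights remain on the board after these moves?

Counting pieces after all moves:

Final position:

  a b c d e f g h
  ─────────────────
8│♜ ♞ ♝ · · ♝ · ♜│8
7│· ♟ · ♟ ♞ ♚ ♟ ♟│7
6│· ♛ ♟ · · · · ·│6
5│♟ · · · ♟ ♟ · ·│5
4│· · · · ♙ · · ·│4
3│♘ ♙ ♙ · · ♙ · ·│3
2│♙ · · ♙ · · ♙ ♙│2
1│♖ · ♗ ♕ ♔ ♗ ♘ ♖│1
  ─────────────────
  a b c d e f g h


4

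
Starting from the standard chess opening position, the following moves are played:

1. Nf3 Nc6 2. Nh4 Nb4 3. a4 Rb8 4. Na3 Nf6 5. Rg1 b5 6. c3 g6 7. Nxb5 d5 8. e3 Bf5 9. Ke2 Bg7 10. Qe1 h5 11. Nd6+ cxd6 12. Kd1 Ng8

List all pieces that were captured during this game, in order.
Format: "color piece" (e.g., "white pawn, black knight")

Tracking captures:
  Nxb5: captured black pawn
  cxd6: captured white knight

black pawn, white knight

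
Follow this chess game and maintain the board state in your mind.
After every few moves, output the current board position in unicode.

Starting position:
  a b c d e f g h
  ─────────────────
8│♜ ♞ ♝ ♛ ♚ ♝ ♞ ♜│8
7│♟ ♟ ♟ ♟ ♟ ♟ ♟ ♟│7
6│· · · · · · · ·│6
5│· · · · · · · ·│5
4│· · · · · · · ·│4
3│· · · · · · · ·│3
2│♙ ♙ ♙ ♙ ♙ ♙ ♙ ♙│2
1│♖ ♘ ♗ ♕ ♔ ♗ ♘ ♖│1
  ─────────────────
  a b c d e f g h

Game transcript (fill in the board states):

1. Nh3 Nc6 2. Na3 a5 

  a b c d e f g h
  ─────────────────
8│♜ · ♝ ♛ ♚ ♝ ♞ ♜│8
7│· ♟ ♟ ♟ ♟ ♟ ♟ ♟│7
6│· · ♞ · · · · ·│6
5│♟ · · · · · · ·│5
4│· · · · · · · ·│4
3│♘ · · · · · · ♘│3
2│♙ ♙ ♙ ♙ ♙ ♙ ♙ ♙│2
1│♖ · ♗ ♕ ♔ ♗ · ♖│1
  ─────────────────
  a b c d e f g h

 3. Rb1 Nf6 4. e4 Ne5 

  a b c d e f g h
  ─────────────────
8│♜ · ♝ ♛ ♚ ♝ · ♜│8
7│· ♟ ♟ ♟ ♟ ♟ ♟ ♟│7
6│· · · · · ♞ · ·│6
5│♟ · · · ♞ · · ·│5
4│· · · · ♙ · · ·│4
3│♘ · · · · · · ♘│3
2│♙ ♙ ♙ ♙ · ♙ ♙ ♙│2
1│· ♖ ♗ ♕ ♔ ♗ · ♖│1
  ─────────────────
  a b c d e f g h

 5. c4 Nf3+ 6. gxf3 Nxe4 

  a b c d e f g h
  ─────────────────
8│♜ · ♝ ♛ ♚ ♝ · ♜│8
7│· ♟ ♟ ♟ ♟ ♟ ♟ ♟│7
6│· · · · · · · ·│6
5│♟ · · · · · · ·│5
4│· · ♙ · ♞ · · ·│4
3│♘ · · · · ♙ · ♘│3
2│♙ ♙ · ♙ · ♙ · ♙│2
1│· ♖ ♗ ♕ ♔ ♗ · ♖│1
  ─────────────────
  a b c d e f g h

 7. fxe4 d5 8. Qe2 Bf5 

  a b c d e f g h
  ─────────────────
8│♜ · · ♛ ♚ ♝ · ♜│8
7│· ♟ ♟ · ♟ ♟ ♟ ♟│7
6│· · · · · · · ·│6
5│♟ · · ♟ · ♝ · ·│5
4│· · ♙ · ♙ · · ·│4
3│♘ · · · · · · ♘│3
2│♙ ♙ · ♙ ♕ ♙ · ♙│2
1│· ♖ ♗ · ♔ ♗ · ♖│1
  ─────────────────
  a b c d e f g h

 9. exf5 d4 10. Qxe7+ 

  a b c d e f g h
  ─────────────────
8│♜ · · ♛ ♚ ♝ · ♜│8
7│· ♟ ♟ · ♕ ♟ ♟ ♟│7
6│· · · · · · · ·│6
5│♟ · · · · ♙ · ·│5
4│· · ♙ ♟ · · · ·│4
3│♘ · · · · · · ♘│3
2│♙ ♙ · ♙ · ♙ · ♙│2
1│· ♖ ♗ · ♔ ♗ · ♖│1
  ─────────────────
  a b c d e f g h


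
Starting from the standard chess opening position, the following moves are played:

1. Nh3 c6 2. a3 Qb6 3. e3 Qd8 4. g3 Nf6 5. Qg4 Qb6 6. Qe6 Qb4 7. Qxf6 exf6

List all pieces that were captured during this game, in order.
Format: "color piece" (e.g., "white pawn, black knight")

Tracking captures:
  Qxf6: captured black knight
  exf6: captured white queen

black knight, white queen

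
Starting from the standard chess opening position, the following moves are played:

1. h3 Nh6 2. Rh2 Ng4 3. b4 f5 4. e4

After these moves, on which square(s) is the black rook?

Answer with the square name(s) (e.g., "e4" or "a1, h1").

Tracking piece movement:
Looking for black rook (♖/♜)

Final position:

  a b c d e f g h
  ─────────────────
8│♜ ♞ ♝ ♛ ♚ ♝ · ♜│8
7│♟ ♟ ♟ ♟ ♟ · ♟ ♟│7
6│· · · · · · · ·│6
5│· · · · · ♟ · ·│5
4│· ♙ · · ♙ · ♞ ·│4
3│· · · · · · · ♙│3
2│♙ · ♙ ♙ · ♙ ♙ ♖│2
1│♖ ♘ ♗ ♕ ♔ ♗ ♘ ·│1
  ─────────────────
  a b c d e f g h


a8, h8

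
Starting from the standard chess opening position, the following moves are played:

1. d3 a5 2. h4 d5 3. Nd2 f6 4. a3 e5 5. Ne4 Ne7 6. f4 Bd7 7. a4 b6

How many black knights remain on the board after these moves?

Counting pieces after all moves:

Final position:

  a b c d e f g h
  ─────────────────
8│♜ ♞ · ♛ ♚ ♝ · ♜│8
7│· · ♟ ♝ ♞ · ♟ ♟│7
6│· ♟ · · · ♟ · ·│6
5│♟ · · ♟ ♟ · · ·│5
4│♙ · · · ♘ ♙ · ♙│4
3│· · · ♙ · · · ·│3
2│· ♙ ♙ · ♙ · ♙ ·│2
1│♖ · ♗ ♕ ♔ ♗ ♘ ♖│1
  ─────────────────
  a b c d e f g h


2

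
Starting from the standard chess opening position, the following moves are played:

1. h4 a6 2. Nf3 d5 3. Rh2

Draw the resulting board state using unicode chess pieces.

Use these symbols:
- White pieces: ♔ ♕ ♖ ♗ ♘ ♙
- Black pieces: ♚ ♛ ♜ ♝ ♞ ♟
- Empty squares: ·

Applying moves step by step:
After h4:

♜ ♞ ♝ ♛ ♚ ♝ ♞ ♜
♟ ♟ ♟ ♟ ♟ ♟ ♟ ♟
· · · · · · · ·
· · · · · · · ·
· · · · · · · ♙
· · · · · · · ·
♙ ♙ ♙ ♙ ♙ ♙ ♙ ·
♖ ♘ ♗ ♕ ♔ ♗ ♘ ♖


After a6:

♜ ♞ ♝ ♛ ♚ ♝ ♞ ♜
· ♟ ♟ ♟ ♟ ♟ ♟ ♟
♟ · · · · · · ·
· · · · · · · ·
· · · · · · · ♙
· · · · · · · ·
♙ ♙ ♙ ♙ ♙ ♙ ♙ ·
♖ ♘ ♗ ♕ ♔ ♗ ♘ ♖


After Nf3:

♜ ♞ ♝ ♛ ♚ ♝ ♞ ♜
· ♟ ♟ ♟ ♟ ♟ ♟ ♟
♟ · · · · · · ·
· · · · · · · ·
· · · · · · · ♙
· · · · · ♘ · ·
♙ ♙ ♙ ♙ ♙ ♙ ♙ ·
♖ ♘ ♗ ♕ ♔ ♗ · ♖


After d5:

♜ ♞ ♝ ♛ ♚ ♝ ♞ ♜
· ♟ ♟ · ♟ ♟ ♟ ♟
♟ · · · · · · ·
· · · ♟ · · · ·
· · · · · · · ♙
· · · · · ♘ · ·
♙ ♙ ♙ ♙ ♙ ♙ ♙ ·
♖ ♘ ♗ ♕ ♔ ♗ · ♖


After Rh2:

♜ ♞ ♝ ♛ ♚ ♝ ♞ ♜
· ♟ ♟ · ♟ ♟ ♟ ♟
♟ · · · · · · ·
· · · ♟ · · · ·
· · · · · · · ♙
· · · · · ♘ · ·
♙ ♙ ♙ ♙ ♙ ♙ ♙ ♖
♖ ♘ ♗ ♕ ♔ ♗ · ·



  a b c d e f g h
  ─────────────────
8│♜ ♞ ♝ ♛ ♚ ♝ ♞ ♜│8
7│· ♟ ♟ · ♟ ♟ ♟ ♟│7
6│♟ · · · · · · ·│6
5│· · · ♟ · · · ·│5
4│· · · · · · · ♙│4
3│· · · · · ♘ · ·│3
2│♙ ♙ ♙ ♙ ♙ ♙ ♙ ♖│2
1│♖ ♘ ♗ ♕ ♔ ♗ · ·│1
  ─────────────────
  a b c d e f g h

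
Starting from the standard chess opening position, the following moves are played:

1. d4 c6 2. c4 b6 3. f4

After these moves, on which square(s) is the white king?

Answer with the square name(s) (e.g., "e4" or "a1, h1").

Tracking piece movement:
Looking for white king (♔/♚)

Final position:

  a b c d e f g h
  ─────────────────
8│♜ ♞ ♝ ♛ ♚ ♝ ♞ ♜│8
7│♟ · · ♟ ♟ ♟ ♟ ♟│7
6│· ♟ ♟ · · · · ·│6
5│· · · · · · · ·│5
4│· · ♙ ♙ · ♙ · ·│4
3│· · · · · · · ·│3
2│♙ ♙ · · ♙ · ♙ ♙│2
1│♖ ♘ ♗ ♕ ♔ ♗ ♘ ♖│1
  ─────────────────
  a b c d e f g h


e1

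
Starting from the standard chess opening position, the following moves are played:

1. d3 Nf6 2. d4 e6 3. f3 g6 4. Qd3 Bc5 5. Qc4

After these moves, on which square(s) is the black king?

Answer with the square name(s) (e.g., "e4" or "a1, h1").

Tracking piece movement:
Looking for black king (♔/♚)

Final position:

  a b c d e f g h
  ─────────────────
8│♜ ♞ ♝ ♛ ♚ · · ♜│8
7│♟ ♟ ♟ ♟ · ♟ · ♟│7
6│· · · · ♟ ♞ ♟ ·│6
5│· · ♝ · · · · ·│5
4│· · ♕ ♙ · · · ·│4
3│· · · · · ♙ · ·│3
2│♙ ♙ ♙ · ♙ · ♙ ♙│2
1│♖ ♘ ♗ · ♔ ♗ ♘ ♖│1
  ─────────────────
  a b c d e f g h


e8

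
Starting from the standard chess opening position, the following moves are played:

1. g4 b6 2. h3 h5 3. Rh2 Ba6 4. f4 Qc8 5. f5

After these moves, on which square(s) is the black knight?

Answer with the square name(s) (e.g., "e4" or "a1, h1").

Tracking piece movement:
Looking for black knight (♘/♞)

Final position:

  a b c d e f g h
  ─────────────────
8│♜ ♞ ♛ · ♚ ♝ ♞ ♜│8
7│♟ · ♟ ♟ ♟ ♟ ♟ ·│7
6│♝ ♟ · · · · · ·│6
5│· · · · · ♙ · ♟│5
4│· · · · · · ♙ ·│4
3│· · · · · · · ♙│3
2│♙ ♙ ♙ ♙ ♙ · · ♖│2
1│♖ ♘ ♗ ♕ ♔ ♗ ♘ ·│1
  ─────────────────
  a b c d e f g h


b8, g8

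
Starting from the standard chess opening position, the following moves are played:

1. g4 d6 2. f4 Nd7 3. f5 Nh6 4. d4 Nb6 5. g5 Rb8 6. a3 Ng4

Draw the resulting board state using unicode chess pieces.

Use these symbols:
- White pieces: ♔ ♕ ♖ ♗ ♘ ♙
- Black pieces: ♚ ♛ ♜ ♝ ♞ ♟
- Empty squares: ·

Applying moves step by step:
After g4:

♜ ♞ ♝ ♛ ♚ ♝ ♞ ♜
♟ ♟ ♟ ♟ ♟ ♟ ♟ ♟
· · · · · · · ·
· · · · · · · ·
· · · · · · ♙ ·
· · · · · · · ·
♙ ♙ ♙ ♙ ♙ ♙ · ♙
♖ ♘ ♗ ♕ ♔ ♗ ♘ ♖


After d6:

♜ ♞ ♝ ♛ ♚ ♝ ♞ ♜
♟ ♟ ♟ · ♟ ♟ ♟ ♟
· · · ♟ · · · ·
· · · · · · · ·
· · · · · · ♙ ·
· · · · · · · ·
♙ ♙ ♙ ♙ ♙ ♙ · ♙
♖ ♘ ♗ ♕ ♔ ♗ ♘ ♖


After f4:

♜ ♞ ♝ ♛ ♚ ♝ ♞ ♜
♟ ♟ ♟ · ♟ ♟ ♟ ♟
· · · ♟ · · · ·
· · · · · · · ·
· · · · · ♙ ♙ ·
· · · · · · · ·
♙ ♙ ♙ ♙ ♙ · · ♙
♖ ♘ ♗ ♕ ♔ ♗ ♘ ♖


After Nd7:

♜ · ♝ ♛ ♚ ♝ ♞ ♜
♟ ♟ ♟ ♞ ♟ ♟ ♟ ♟
· · · ♟ · · · ·
· · · · · · · ·
· · · · · ♙ ♙ ·
· · · · · · · ·
♙ ♙ ♙ ♙ ♙ · · ♙
♖ ♘ ♗ ♕ ♔ ♗ ♘ ♖


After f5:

♜ · ♝ ♛ ♚ ♝ ♞ ♜
♟ ♟ ♟ ♞ ♟ ♟ ♟ ♟
· · · ♟ · · · ·
· · · · · ♙ · ·
· · · · · · ♙ ·
· · · · · · · ·
♙ ♙ ♙ ♙ ♙ · · ♙
♖ ♘ ♗ ♕ ♔ ♗ ♘ ♖


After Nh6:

♜ · ♝ ♛ ♚ ♝ · ♜
♟ ♟ ♟ ♞ ♟ ♟ ♟ ♟
· · · ♟ · · · ♞
· · · · · ♙ · ·
· · · · · · ♙ ·
· · · · · · · ·
♙ ♙ ♙ ♙ ♙ · · ♙
♖ ♘ ♗ ♕ ♔ ♗ ♘ ♖


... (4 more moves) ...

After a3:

· ♜ ♝ ♛ ♚ ♝ · ♜
♟ ♟ ♟ · ♟ ♟ ♟ ♟
· ♞ · ♟ · · · ♞
· · · · · ♙ ♙ ·
· · · ♙ · · · ·
♙ · · · · · · ·
· ♙ ♙ · ♙ · · ♙
♖ ♘ ♗ ♕ ♔ ♗ ♘ ♖


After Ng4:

· ♜ ♝ ♛ ♚ ♝ · ♜
♟ ♟ ♟ · ♟ ♟ ♟ ♟
· ♞ · ♟ · · · ·
· · · · · ♙ ♙ ·
· · · ♙ · · ♞ ·
♙ · · · · · · ·
· ♙ ♙ · ♙ · · ♙
♖ ♘ ♗ ♕ ♔ ♗ ♘ ♖



  a b c d e f g h
  ─────────────────
8│· ♜ ♝ ♛ ♚ ♝ · ♜│8
7│♟ ♟ ♟ · ♟ ♟ ♟ ♟│7
6│· ♞ · ♟ · · · ·│6
5│· · · · · ♙ ♙ ·│5
4│· · · ♙ · · ♞ ·│4
3│♙ · · · · · · ·│3
2│· ♙ ♙ · ♙ · · ♙│2
1│♖ ♘ ♗ ♕ ♔ ♗ ♘ ♖│1
  ─────────────────
  a b c d e f g h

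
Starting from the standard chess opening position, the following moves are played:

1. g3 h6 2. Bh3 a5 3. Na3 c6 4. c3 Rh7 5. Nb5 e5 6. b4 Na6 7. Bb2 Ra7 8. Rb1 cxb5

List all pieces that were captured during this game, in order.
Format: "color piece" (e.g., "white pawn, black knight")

Tracking captures:
  cxb5: captured white knight

white knight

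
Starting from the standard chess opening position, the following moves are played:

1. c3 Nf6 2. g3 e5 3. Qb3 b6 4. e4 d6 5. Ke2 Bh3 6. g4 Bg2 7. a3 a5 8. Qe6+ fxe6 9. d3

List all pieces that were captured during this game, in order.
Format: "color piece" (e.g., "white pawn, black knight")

Tracking captures:
  fxe6: captured white queen

white queen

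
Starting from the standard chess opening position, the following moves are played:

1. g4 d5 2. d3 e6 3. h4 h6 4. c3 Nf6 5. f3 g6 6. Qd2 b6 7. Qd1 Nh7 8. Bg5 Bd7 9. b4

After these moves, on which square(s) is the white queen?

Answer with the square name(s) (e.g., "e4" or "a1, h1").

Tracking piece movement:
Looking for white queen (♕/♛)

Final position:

  a b c d e f g h
  ─────────────────
8│♜ ♞ · ♛ ♚ ♝ · ♜│8
7│♟ · ♟ ♝ · ♟ · ♞│7
6│· ♟ · · ♟ · ♟ ♟│6
5│· · · ♟ · · ♗ ·│5
4│· ♙ · · · · ♙ ♙│4
3│· · ♙ ♙ · ♙ · ·│3
2│♙ · · · ♙ · · ·│2
1│♖ ♘ · ♕ ♔ ♗ ♘ ♖│1
  ─────────────────
  a b c d e f g h


d1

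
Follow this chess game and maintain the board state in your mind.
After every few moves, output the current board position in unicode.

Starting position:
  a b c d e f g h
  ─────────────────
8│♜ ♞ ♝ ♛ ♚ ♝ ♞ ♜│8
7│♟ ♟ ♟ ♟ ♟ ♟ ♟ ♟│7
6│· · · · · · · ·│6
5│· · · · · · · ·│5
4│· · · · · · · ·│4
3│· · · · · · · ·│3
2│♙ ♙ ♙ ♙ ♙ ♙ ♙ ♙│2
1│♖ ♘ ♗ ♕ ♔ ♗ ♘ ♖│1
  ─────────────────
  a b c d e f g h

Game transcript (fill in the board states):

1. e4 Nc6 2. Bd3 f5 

  a b c d e f g h
  ─────────────────
8│♜ · ♝ ♛ ♚ ♝ ♞ ♜│8
7│♟ ♟ ♟ ♟ ♟ · ♟ ♟│7
6│· · ♞ · · · · ·│6
5│· · · · · ♟ · ·│5
4│· · · · ♙ · · ·│4
3│· · · ♗ · · · ·│3
2│♙ ♙ ♙ ♙ · ♙ ♙ ♙│2
1│♖ ♘ ♗ ♕ ♔ · ♘ ♖│1
  ─────────────────
  a b c d e f g h

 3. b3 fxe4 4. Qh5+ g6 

  a b c d e f g h
  ─────────────────
8│♜ · ♝ ♛ ♚ ♝ ♞ ♜│8
7│♟ ♟ ♟ ♟ ♟ · · ♟│7
6│· · ♞ · · · ♟ ·│6
5│· · · · · · · ♕│5
4│· · · · ♟ · · ·│4
3│· ♙ · ♗ · · · ·│3
2│♙ · ♙ ♙ · ♙ ♙ ♙│2
1│♖ ♘ ♗ · ♔ · ♘ ♖│1
  ─────────────────
  a b c d e f g h

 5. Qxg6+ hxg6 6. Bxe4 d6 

  a b c d e f g h
  ─────────────────
8│♜ · ♝ ♛ ♚ ♝ ♞ ♜│8
7│♟ ♟ ♟ · ♟ · · ·│7
6│· · ♞ ♟ · · ♟ ·│6
5│· · · · · · · ·│5
4│· · · · ♗ · · ·│4
3│· ♙ · · · · · ·│3
2│♙ · ♙ ♙ · ♙ ♙ ♙│2
1│♖ ♘ ♗ · ♔ · ♘ ♖│1
  ─────────────────
  a b c d e f g h

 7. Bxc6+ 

  a b c d e f g h
  ─────────────────
8│♜ · ♝ ♛ ♚ ♝ ♞ ♜│8
7│♟ ♟ ♟ · ♟ · · ·│7
6│· · ♗ ♟ · · ♟ ·│6
5│· · · · · · · ·│5
4│· · · · · · · ·│4
3│· ♙ · · · · · ·│3
2│♙ · ♙ ♙ · ♙ ♙ ♙│2
1│♖ ♘ ♗ · ♔ · ♘ ♖│1
  ─────────────────
  a b c d e f g h


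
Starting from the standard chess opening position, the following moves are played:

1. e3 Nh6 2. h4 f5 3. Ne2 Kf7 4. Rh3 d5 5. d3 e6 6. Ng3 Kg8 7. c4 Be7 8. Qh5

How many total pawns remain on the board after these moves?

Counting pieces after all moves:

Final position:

  a b c d e f g h
  ─────────────────
8│♜ ♞ ♝ ♛ · · ♚ ♜│8
7│♟ ♟ ♟ · ♝ · ♟ ♟│7
6│· · · · ♟ · · ♞│6
5│· · · ♟ · ♟ · ♕│5
4│· · ♙ · · · · ♙│4
3│· · · ♙ ♙ · ♘ ♖│3
2│♙ ♙ · · · ♙ ♙ ·│2
1│♖ ♘ ♗ · ♔ ♗ · ·│1
  ─────────────────
  a b c d e f g h


16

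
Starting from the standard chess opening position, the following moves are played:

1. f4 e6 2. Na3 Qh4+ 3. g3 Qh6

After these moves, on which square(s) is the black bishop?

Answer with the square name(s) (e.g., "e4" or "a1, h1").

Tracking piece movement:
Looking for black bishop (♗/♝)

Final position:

  a b c d e f g h
  ─────────────────
8│♜ ♞ ♝ · ♚ ♝ ♞ ♜│8
7│♟ ♟ ♟ ♟ · ♟ ♟ ♟│7
6│· · · · ♟ · · ♛│6
5│· · · · · · · ·│5
4│· · · · · ♙ · ·│4
3│♘ · · · · · ♙ ·│3
2│♙ ♙ ♙ ♙ ♙ · · ♙│2
1│♖ · ♗ ♕ ♔ ♗ ♘ ♖│1
  ─────────────────
  a b c d e f g h


c8, f8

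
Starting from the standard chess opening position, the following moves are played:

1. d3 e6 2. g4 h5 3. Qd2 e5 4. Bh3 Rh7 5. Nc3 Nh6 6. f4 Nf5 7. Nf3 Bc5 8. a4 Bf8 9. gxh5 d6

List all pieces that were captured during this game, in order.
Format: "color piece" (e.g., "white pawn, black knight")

Tracking captures:
  gxh5: captured black pawn

black pawn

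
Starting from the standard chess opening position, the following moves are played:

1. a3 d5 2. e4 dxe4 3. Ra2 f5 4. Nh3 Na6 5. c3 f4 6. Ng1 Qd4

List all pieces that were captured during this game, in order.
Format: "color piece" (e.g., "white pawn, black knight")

Tracking captures:
  dxe4: captured white pawn

white pawn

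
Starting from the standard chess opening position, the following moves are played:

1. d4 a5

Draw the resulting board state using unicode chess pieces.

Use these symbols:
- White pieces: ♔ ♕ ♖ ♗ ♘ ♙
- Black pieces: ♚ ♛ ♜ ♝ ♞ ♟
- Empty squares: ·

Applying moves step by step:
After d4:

♜ ♞ ♝ ♛ ♚ ♝ ♞ ♜
♟ ♟ ♟ ♟ ♟ ♟ ♟ ♟
· · · · · · · ·
· · · · · · · ·
· · · ♙ · · · ·
· · · · · · · ·
♙ ♙ ♙ · ♙ ♙ ♙ ♙
♖ ♘ ♗ ♕ ♔ ♗ ♘ ♖


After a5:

♜ ♞ ♝ ♛ ♚ ♝ ♞ ♜
· ♟ ♟ ♟ ♟ ♟ ♟ ♟
· · · · · · · ·
♟ · · · · · · ·
· · · ♙ · · · ·
· · · · · · · ·
♙ ♙ ♙ · ♙ ♙ ♙ ♙
♖ ♘ ♗ ♕ ♔ ♗ ♘ ♖



  a b c d e f g h
  ─────────────────
8│♜ ♞ ♝ ♛ ♚ ♝ ♞ ♜│8
7│· ♟ ♟ ♟ ♟ ♟ ♟ ♟│7
6│· · · · · · · ·│6
5│♟ · · · · · · ·│5
4│· · · ♙ · · · ·│4
3│· · · · · · · ·│3
2│♙ ♙ ♙ · ♙ ♙ ♙ ♙│2
1│♖ ♘ ♗ ♕ ♔ ♗ ♘ ♖│1
  ─────────────────
  a b c d e f g h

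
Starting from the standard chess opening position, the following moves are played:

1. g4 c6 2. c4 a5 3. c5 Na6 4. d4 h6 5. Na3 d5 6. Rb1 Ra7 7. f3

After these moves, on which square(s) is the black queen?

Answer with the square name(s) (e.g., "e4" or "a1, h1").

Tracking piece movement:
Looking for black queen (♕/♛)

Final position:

  a b c d e f g h
  ─────────────────
8│· · ♝ ♛ ♚ ♝ ♞ ♜│8
7│♜ ♟ · · ♟ ♟ ♟ ·│7
6│♞ · ♟ · · · · ♟│6
5│♟ · ♙ ♟ · · · ·│5
4│· · · ♙ · · ♙ ·│4
3│♘ · · · · ♙ · ·│3
2│♙ ♙ · · ♙ · · ♙│2
1│· ♖ ♗ ♕ ♔ ♗ ♘ ♖│1
  ─────────────────
  a b c d e f g h


d8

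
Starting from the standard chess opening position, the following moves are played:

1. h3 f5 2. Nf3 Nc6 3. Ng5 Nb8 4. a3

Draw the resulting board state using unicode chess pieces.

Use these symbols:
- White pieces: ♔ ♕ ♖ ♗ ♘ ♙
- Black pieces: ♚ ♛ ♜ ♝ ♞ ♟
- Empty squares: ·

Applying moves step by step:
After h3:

♜ ♞ ♝ ♛ ♚ ♝ ♞ ♜
♟ ♟ ♟ ♟ ♟ ♟ ♟ ♟
· · · · · · · ·
· · · · · · · ·
· · · · · · · ·
· · · · · · · ♙
♙ ♙ ♙ ♙ ♙ ♙ ♙ ·
♖ ♘ ♗ ♕ ♔ ♗ ♘ ♖


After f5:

♜ ♞ ♝ ♛ ♚ ♝ ♞ ♜
♟ ♟ ♟ ♟ ♟ · ♟ ♟
· · · · · · · ·
· · · · · ♟ · ·
· · · · · · · ·
· · · · · · · ♙
♙ ♙ ♙ ♙ ♙ ♙ ♙ ·
♖ ♘ ♗ ♕ ♔ ♗ ♘ ♖


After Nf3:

♜ ♞ ♝ ♛ ♚ ♝ ♞ ♜
♟ ♟ ♟ ♟ ♟ · ♟ ♟
· · · · · · · ·
· · · · · ♟ · ·
· · · · · · · ·
· · · · · ♘ · ♙
♙ ♙ ♙ ♙ ♙ ♙ ♙ ·
♖ ♘ ♗ ♕ ♔ ♗ · ♖


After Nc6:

♜ · ♝ ♛ ♚ ♝ ♞ ♜
♟ ♟ ♟ ♟ ♟ · ♟ ♟
· · ♞ · · · · ·
· · · · · ♟ · ·
· · · · · · · ·
· · · · · ♘ · ♙
♙ ♙ ♙ ♙ ♙ ♙ ♙ ·
♖ ♘ ♗ ♕ ♔ ♗ · ♖


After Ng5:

♜ · ♝ ♛ ♚ ♝ ♞ ♜
♟ ♟ ♟ ♟ ♟ · ♟ ♟
· · ♞ · · · · ·
· · · · · ♟ ♘ ·
· · · · · · · ·
· · · · · · · ♙
♙ ♙ ♙ ♙ ♙ ♙ ♙ ·
♖ ♘ ♗ ♕ ♔ ♗ · ♖


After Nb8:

♜ ♞ ♝ ♛ ♚ ♝ ♞ ♜
♟ ♟ ♟ ♟ ♟ · ♟ ♟
· · · · · · · ·
· · · · · ♟ ♘ ·
· · · · · · · ·
· · · · · · · ♙
♙ ♙ ♙ ♙ ♙ ♙ ♙ ·
♖ ♘ ♗ ♕ ♔ ♗ · ♖


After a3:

♜ ♞ ♝ ♛ ♚ ♝ ♞ ♜
♟ ♟ ♟ ♟ ♟ · ♟ ♟
· · · · · · · ·
· · · · · ♟ ♘ ·
· · · · · · · ·
♙ · · · · · · ♙
· ♙ ♙ ♙ ♙ ♙ ♙ ·
♖ ♘ ♗ ♕ ♔ ♗ · ♖



  a b c d e f g h
  ─────────────────
8│♜ ♞ ♝ ♛ ♚ ♝ ♞ ♜│8
7│♟ ♟ ♟ ♟ ♟ · ♟ ♟│7
6│· · · · · · · ·│6
5│· · · · · ♟ ♘ ·│5
4│· · · · · · · ·│4
3│♙ · · · · · · ♙│3
2│· ♙ ♙ ♙ ♙ ♙ ♙ ·│2
1│♖ ♘ ♗ ♕ ♔ ♗ · ♖│1
  ─────────────────
  a b c d e f g h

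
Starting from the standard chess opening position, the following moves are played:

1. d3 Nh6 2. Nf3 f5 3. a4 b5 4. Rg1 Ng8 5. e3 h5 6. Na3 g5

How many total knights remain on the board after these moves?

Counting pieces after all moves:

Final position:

  a b c d e f g h
  ─────────────────
8│♜ ♞ ♝ ♛ ♚ ♝ ♞ ♜│8
7│♟ · ♟ ♟ ♟ · · ·│7
6│· · · · · · · ·│6
5│· ♟ · · · ♟ ♟ ♟│5
4│♙ · · · · · · ·│4
3│♘ · · ♙ ♙ ♘ · ·│3
2│· ♙ ♙ · · ♙ ♙ ♙│2
1│♖ · ♗ ♕ ♔ ♗ ♖ ·│1
  ─────────────────
  a b c d e f g h


4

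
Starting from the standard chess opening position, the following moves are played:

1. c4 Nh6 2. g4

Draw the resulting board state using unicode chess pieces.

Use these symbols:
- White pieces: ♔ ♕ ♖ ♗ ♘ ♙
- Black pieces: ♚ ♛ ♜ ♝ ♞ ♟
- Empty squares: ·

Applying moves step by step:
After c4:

♜ ♞ ♝ ♛ ♚ ♝ ♞ ♜
♟ ♟ ♟ ♟ ♟ ♟ ♟ ♟
· · · · · · · ·
· · · · · · · ·
· · ♙ · · · · ·
· · · · · · · ·
♙ ♙ · ♙ ♙ ♙ ♙ ♙
♖ ♘ ♗ ♕ ♔ ♗ ♘ ♖


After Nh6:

♜ ♞ ♝ ♛ ♚ ♝ · ♜
♟ ♟ ♟ ♟ ♟ ♟ ♟ ♟
· · · · · · · ♞
· · · · · · · ·
· · ♙ · · · · ·
· · · · · · · ·
♙ ♙ · ♙ ♙ ♙ ♙ ♙
♖ ♘ ♗ ♕ ♔ ♗ ♘ ♖


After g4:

♜ ♞ ♝ ♛ ♚ ♝ · ♜
♟ ♟ ♟ ♟ ♟ ♟ ♟ ♟
· · · · · · · ♞
· · · · · · · ·
· · ♙ · · · ♙ ·
· · · · · · · ·
♙ ♙ · ♙ ♙ ♙ · ♙
♖ ♘ ♗ ♕ ♔ ♗ ♘ ♖



  a b c d e f g h
  ─────────────────
8│♜ ♞ ♝ ♛ ♚ ♝ · ♜│8
7│♟ ♟ ♟ ♟ ♟ ♟ ♟ ♟│7
6│· · · · · · · ♞│6
5│· · · · · · · ·│5
4│· · ♙ · · · ♙ ·│4
3│· · · · · · · ·│3
2│♙ ♙ · ♙ ♙ ♙ · ♙│2
1│♖ ♘ ♗ ♕ ♔ ♗ ♘ ♖│1
  ─────────────────
  a b c d e f g h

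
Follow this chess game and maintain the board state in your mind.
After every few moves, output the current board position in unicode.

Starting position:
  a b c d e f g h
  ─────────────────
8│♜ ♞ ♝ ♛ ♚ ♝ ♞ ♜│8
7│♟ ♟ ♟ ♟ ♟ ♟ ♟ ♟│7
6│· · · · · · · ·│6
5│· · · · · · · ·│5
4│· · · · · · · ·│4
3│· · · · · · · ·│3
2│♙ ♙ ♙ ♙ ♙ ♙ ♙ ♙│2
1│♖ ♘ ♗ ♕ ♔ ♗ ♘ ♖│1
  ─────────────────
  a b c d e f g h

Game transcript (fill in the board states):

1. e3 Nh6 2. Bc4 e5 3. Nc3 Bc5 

  a b c d e f g h
  ─────────────────
8│♜ ♞ ♝ ♛ ♚ · · ♜│8
7│♟ ♟ ♟ ♟ · ♟ ♟ ♟│7
6│· · · · · · · ♞│6
5│· · ♝ · ♟ · · ·│5
4│· · ♗ · · · · ·│4
3│· · ♘ · ♙ · · ·│3
2│♙ ♙ ♙ ♙ · ♙ ♙ ♙│2
1│♖ · ♗ ♕ ♔ · ♘ ♖│1
  ─────────────────
  a b c d e f g h

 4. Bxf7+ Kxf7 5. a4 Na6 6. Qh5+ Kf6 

  a b c d e f g h
  ─────────────────
8│♜ · ♝ ♛ · · · ♜│8
7│♟ ♟ ♟ ♟ · · ♟ ♟│7
6│♞ · · · · ♚ · ♞│6
5│· · ♝ · ♟ · · ♕│5
4│♙ · · · · · · ·│4
3│· · ♘ · ♙ · · ·│3
2│· ♙ ♙ ♙ · ♙ ♙ ♙│2
1│♖ · ♗ · ♔ · ♘ ♖│1
  ─────────────────
  a b c d e f g h

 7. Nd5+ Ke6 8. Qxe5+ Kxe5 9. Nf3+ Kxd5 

  a b c d e f g h
  ─────────────────
8│♜ · ♝ ♛ · · · ♜│8
7│♟ ♟ ♟ ♟ · · ♟ ♟│7
6│♞ · · · · · · ♞│6
5│· · ♝ ♚ · · · ·│5
4│♙ · · · · · · ·│4
3│· · · · ♙ ♘ · ·│3
2│· ♙ ♙ ♙ · ♙ ♙ ♙│2
1│♖ · ♗ · ♔ · · ♖│1
  ─────────────────
  a b c d e f g h

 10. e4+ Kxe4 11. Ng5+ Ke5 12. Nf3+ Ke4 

  a b c d e f g h
  ─────────────────
8│♜ · ♝ ♛ · · · ♜│8
7│♟ ♟ ♟ ♟ · · ♟ ♟│7
6│♞ · · · · · · ♞│6
5│· · ♝ · · · · ·│5
4│♙ · · · ♚ · · ·│4
3│· · · · · ♘ · ·│3
2│· ♙ ♙ ♙ · ♙ ♙ ♙│2
1│♖ · ♗ · ♔ · · ♖│1
  ─────────────────
  a b c d e f g h

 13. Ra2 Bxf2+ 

  a b c d e f g h
  ─────────────────
8│♜ · ♝ ♛ · · · ♜│8
7│♟ ♟ ♟ ♟ · · ♟ ♟│7
6│♞ · · · · · · ♞│6
5│· · · · · · · ·│5
4│♙ · · · ♚ · · ·│4
3│· · · · · ♘ · ·│3
2│♖ ♙ ♙ ♙ · ♝ ♙ ♙│2
1│· · ♗ · ♔ · · ♖│1
  ─────────────────
  a b c d e f g h


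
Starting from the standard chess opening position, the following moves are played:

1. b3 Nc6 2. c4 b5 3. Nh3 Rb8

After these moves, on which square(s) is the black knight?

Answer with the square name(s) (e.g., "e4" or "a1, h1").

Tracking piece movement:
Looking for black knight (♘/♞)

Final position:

  a b c d e f g h
  ─────────────────
8│· ♜ ♝ ♛ ♚ ♝ ♞ ♜│8
7│♟ · ♟ ♟ ♟ ♟ ♟ ♟│7
6│· · ♞ · · · · ·│6
5│· ♟ · · · · · ·│5
4│· · ♙ · · · · ·│4
3│· ♙ · · · · · ♘│3
2│♙ · · ♙ ♙ ♙ ♙ ♙│2
1│♖ ♘ ♗ ♕ ♔ ♗ · ♖│1
  ─────────────────
  a b c d e f g h


c6, g8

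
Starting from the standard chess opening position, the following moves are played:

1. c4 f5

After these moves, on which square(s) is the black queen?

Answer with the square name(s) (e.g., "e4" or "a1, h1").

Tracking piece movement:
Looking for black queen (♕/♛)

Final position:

  a b c d e f g h
  ─────────────────
8│♜ ♞ ♝ ♛ ♚ ♝ ♞ ♜│8
7│♟ ♟ ♟ ♟ ♟ · ♟ ♟│7
6│· · · · · · · ·│6
5│· · · · · ♟ · ·│5
4│· · ♙ · · · · ·│4
3│· · · · · · · ·│3
2│♙ ♙ · ♙ ♙ ♙ ♙ ♙│2
1│♖ ♘ ♗ ♕ ♔ ♗ ♘ ♖│1
  ─────────────────
  a b c d e f g h


d8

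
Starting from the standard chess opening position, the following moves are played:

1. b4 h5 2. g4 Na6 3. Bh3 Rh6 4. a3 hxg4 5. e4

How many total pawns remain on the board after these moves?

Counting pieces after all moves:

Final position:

  a b c d e f g h
  ─────────────────
8│♜ · ♝ ♛ ♚ ♝ ♞ ·│8
7│♟ ♟ ♟ ♟ ♟ ♟ ♟ ·│7
6│♞ · · · · · · ♜│6
5│· · · · · · · ·│5
4│· ♙ · · ♙ · ♟ ·│4
3│♙ · · · · · · ♗│3
2│· · ♙ ♙ · ♙ · ♙│2
1│♖ ♘ ♗ ♕ ♔ · ♘ ♖│1
  ─────────────────
  a b c d e f g h


15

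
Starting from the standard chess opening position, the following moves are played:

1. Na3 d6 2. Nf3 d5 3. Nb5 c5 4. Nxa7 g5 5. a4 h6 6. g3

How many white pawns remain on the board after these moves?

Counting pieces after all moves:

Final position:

  a b c d e f g h
  ─────────────────
8│♜ ♞ ♝ ♛ ♚ ♝ ♞ ♜│8
7│♘ ♟ · · ♟ ♟ · ·│7
6│· · · · · · · ♟│6
5│· · ♟ ♟ · · ♟ ·│5
4│♙ · · · · · · ·│4
3│· · · · · ♘ ♙ ·│3
2│· ♙ ♙ ♙ ♙ ♙ · ♙│2
1│♖ · ♗ ♕ ♔ ♗ · ♖│1
  ─────────────────
  a b c d e f g h


8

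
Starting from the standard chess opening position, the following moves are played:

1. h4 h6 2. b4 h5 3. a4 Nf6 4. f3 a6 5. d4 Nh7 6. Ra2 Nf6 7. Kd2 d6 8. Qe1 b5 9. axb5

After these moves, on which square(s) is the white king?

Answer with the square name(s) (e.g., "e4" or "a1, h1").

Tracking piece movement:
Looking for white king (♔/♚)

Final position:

  a b c d e f g h
  ─────────────────
8│♜ ♞ ♝ ♛ ♚ ♝ · ♜│8
7│· · ♟ · ♟ ♟ ♟ ·│7
6│♟ · · ♟ · ♞ · ·│6
5│· ♙ · · · · · ♟│5
4│· ♙ · ♙ · · · ♙│4
3│· · · · · ♙ · ·│3
2│♖ · ♙ ♔ ♙ · ♙ ·│2
1│· ♘ ♗ · ♕ ♗ ♘ ♖│1
  ─────────────────
  a b c d e f g h


d2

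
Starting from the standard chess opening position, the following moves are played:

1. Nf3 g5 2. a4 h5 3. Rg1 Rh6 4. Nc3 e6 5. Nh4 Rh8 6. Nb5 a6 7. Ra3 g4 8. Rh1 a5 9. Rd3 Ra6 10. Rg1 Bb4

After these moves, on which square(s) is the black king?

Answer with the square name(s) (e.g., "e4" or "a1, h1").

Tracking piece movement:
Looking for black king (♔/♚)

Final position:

  a b c d e f g h
  ─────────────────
8│· ♞ ♝ ♛ ♚ · ♞ ♜│8
7│· ♟ ♟ ♟ · ♟ · ·│7
6│♜ · · · ♟ · · ·│6
5│♟ ♘ · · · · · ♟│5
4│♙ ♝ · · · · ♟ ♘│4
3│· · · ♖ · · · ·│3
2│· ♙ ♙ ♙ ♙ ♙ ♙ ♙│2
1│· · ♗ ♕ ♔ ♗ ♖ ·│1
  ─────────────────
  a b c d e f g h


e8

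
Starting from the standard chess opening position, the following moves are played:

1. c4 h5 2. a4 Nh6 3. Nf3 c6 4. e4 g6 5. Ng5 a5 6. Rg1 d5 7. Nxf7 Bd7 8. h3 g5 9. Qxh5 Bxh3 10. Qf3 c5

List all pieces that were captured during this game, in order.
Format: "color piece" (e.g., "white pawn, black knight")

Tracking captures:
  Nxf7: captured black pawn
  Qxh5: captured black pawn
  Bxh3: captured white pawn

black pawn, black pawn, white pawn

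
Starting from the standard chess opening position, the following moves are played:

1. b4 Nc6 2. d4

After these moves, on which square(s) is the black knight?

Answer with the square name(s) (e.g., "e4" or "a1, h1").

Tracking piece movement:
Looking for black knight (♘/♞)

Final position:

  a b c d e f g h
  ─────────────────
8│♜ · ♝ ♛ ♚ ♝ ♞ ♜│8
7│♟ ♟ ♟ ♟ ♟ ♟ ♟ ♟│7
6│· · ♞ · · · · ·│6
5│· · · · · · · ·│5
4│· ♙ · ♙ · · · ·│4
3│· · · · · · · ·│3
2│♙ · ♙ · ♙ ♙ ♙ ♙│2
1│♖ ♘ ♗ ♕ ♔ ♗ ♘ ♖│1
  ─────────────────
  a b c d e f g h


c6, g8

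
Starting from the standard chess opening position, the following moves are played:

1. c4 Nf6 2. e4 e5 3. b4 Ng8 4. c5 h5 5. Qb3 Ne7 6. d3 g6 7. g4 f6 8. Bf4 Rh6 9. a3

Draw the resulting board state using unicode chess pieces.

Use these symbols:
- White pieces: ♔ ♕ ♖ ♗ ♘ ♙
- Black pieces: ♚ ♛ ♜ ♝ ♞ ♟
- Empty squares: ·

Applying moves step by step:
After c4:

♜ ♞ ♝ ♛ ♚ ♝ ♞ ♜
♟ ♟ ♟ ♟ ♟ ♟ ♟ ♟
· · · · · · · ·
· · · · · · · ·
· · ♙ · · · · ·
· · · · · · · ·
♙ ♙ · ♙ ♙ ♙ ♙ ♙
♖ ♘ ♗ ♕ ♔ ♗ ♘ ♖


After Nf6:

♜ ♞ ♝ ♛ ♚ ♝ · ♜
♟ ♟ ♟ ♟ ♟ ♟ ♟ ♟
· · · · · ♞ · ·
· · · · · · · ·
· · ♙ · · · · ·
· · · · · · · ·
♙ ♙ · ♙ ♙ ♙ ♙ ♙
♖ ♘ ♗ ♕ ♔ ♗ ♘ ♖


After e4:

♜ ♞ ♝ ♛ ♚ ♝ · ♜
♟ ♟ ♟ ♟ ♟ ♟ ♟ ♟
· · · · · ♞ · ·
· · · · · · · ·
· · ♙ · ♙ · · ·
· · · · · · · ·
♙ ♙ · ♙ · ♙ ♙ ♙
♖ ♘ ♗ ♕ ♔ ♗ ♘ ♖


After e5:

♜ ♞ ♝ ♛ ♚ ♝ · ♜
♟ ♟ ♟ ♟ · ♟ ♟ ♟
· · · · · ♞ · ·
· · · · ♟ · · ·
· · ♙ · ♙ · · ·
· · · · · · · ·
♙ ♙ · ♙ · ♙ ♙ ♙
♖ ♘ ♗ ♕ ♔ ♗ ♘ ♖


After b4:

♜ ♞ ♝ ♛ ♚ ♝ · ♜
♟ ♟ ♟ ♟ · ♟ ♟ ♟
· · · · · ♞ · ·
· · · · ♟ · · ·
· ♙ ♙ · ♙ · · ·
· · · · · · · ·
♙ · · ♙ · ♙ ♙ ♙
♖ ♘ ♗ ♕ ♔ ♗ ♘ ♖


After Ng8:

♜ ♞ ♝ ♛ ♚ ♝ ♞ ♜
♟ ♟ ♟ ♟ · ♟ ♟ ♟
· · · · · · · ·
· · · · ♟ · · ·
· ♙ ♙ · ♙ · · ·
· · · · · · · ·
♙ · · ♙ · ♙ ♙ ♙
♖ ♘ ♗ ♕ ♔ ♗ ♘ ♖


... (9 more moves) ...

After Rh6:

♜ ♞ ♝ ♛ ♚ ♝ · ·
♟ ♟ ♟ ♟ ♞ · · ·
· · · · · ♟ ♟ ♜
· · ♙ · ♟ · · ♟
· ♙ · · ♙ ♗ ♙ ·
· ♕ · ♙ · · · ·
♙ · · · · ♙ · ♙
♖ ♘ · · ♔ ♗ ♘ ♖


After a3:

♜ ♞ ♝ ♛ ♚ ♝ · ·
♟ ♟ ♟ ♟ ♞ · · ·
· · · · · ♟ ♟ ♜
· · ♙ · ♟ · · ♟
· ♙ · · ♙ ♗ ♙ ·
♙ ♕ · ♙ · · · ·
· · · · · ♙ · ♙
♖ ♘ · · ♔ ♗ ♘ ♖



  a b c d e f g h
  ─────────────────
8│♜ ♞ ♝ ♛ ♚ ♝ · ·│8
7│♟ ♟ ♟ ♟ ♞ · · ·│7
6│· · · · · ♟ ♟ ♜│6
5│· · ♙ · ♟ · · ♟│5
4│· ♙ · · ♙ ♗ ♙ ·│4
3│♙ ♕ · ♙ · · · ·│3
2│· · · · · ♙ · ♙│2
1│♖ ♘ · · ♔ ♗ ♘ ♖│1
  ─────────────────
  a b c d e f g h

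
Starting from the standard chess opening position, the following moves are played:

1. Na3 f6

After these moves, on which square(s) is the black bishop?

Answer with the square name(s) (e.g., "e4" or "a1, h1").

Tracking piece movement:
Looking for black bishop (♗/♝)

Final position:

  a b c d e f g h
  ─────────────────
8│♜ ♞ ♝ ♛ ♚ ♝ ♞ ♜│8
7│♟ ♟ ♟ ♟ ♟ · ♟ ♟│7
6│· · · · · ♟ · ·│6
5│· · · · · · · ·│5
4│· · · · · · · ·│4
3│♘ · · · · · · ·│3
2│♙ ♙ ♙ ♙ ♙ ♙ ♙ ♙│2
1│♖ · ♗ ♕ ♔ ♗ ♘ ♖│1
  ─────────────────
  a b c d e f g h


c8, f8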